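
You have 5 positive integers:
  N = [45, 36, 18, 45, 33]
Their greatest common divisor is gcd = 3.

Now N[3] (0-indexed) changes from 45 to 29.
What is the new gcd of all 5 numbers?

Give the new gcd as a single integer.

Numbers: [45, 36, 18, 45, 33], gcd = 3
Change: index 3, 45 -> 29
gcd of the OTHER numbers (without index 3): gcd([45, 36, 18, 33]) = 3
New gcd = gcd(g_others, new_val) = gcd(3, 29) = 1

Answer: 1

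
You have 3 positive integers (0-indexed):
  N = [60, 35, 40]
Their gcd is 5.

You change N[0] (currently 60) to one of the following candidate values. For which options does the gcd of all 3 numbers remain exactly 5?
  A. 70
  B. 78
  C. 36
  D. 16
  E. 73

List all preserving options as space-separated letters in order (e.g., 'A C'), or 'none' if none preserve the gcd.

Answer: A

Derivation:
Old gcd = 5; gcd of others (without N[0]) = 5
New gcd for candidate v: gcd(5, v). Preserves old gcd iff gcd(5, v) = 5.
  Option A: v=70, gcd(5,70)=5 -> preserves
  Option B: v=78, gcd(5,78)=1 -> changes
  Option C: v=36, gcd(5,36)=1 -> changes
  Option D: v=16, gcd(5,16)=1 -> changes
  Option E: v=73, gcd(5,73)=1 -> changes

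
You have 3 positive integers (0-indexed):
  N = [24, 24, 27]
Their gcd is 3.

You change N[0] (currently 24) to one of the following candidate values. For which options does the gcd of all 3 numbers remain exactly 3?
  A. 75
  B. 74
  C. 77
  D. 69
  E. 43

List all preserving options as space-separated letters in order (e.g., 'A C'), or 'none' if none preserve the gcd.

Old gcd = 3; gcd of others (without N[0]) = 3
New gcd for candidate v: gcd(3, v). Preserves old gcd iff gcd(3, v) = 3.
  Option A: v=75, gcd(3,75)=3 -> preserves
  Option B: v=74, gcd(3,74)=1 -> changes
  Option C: v=77, gcd(3,77)=1 -> changes
  Option D: v=69, gcd(3,69)=3 -> preserves
  Option E: v=43, gcd(3,43)=1 -> changes

Answer: A D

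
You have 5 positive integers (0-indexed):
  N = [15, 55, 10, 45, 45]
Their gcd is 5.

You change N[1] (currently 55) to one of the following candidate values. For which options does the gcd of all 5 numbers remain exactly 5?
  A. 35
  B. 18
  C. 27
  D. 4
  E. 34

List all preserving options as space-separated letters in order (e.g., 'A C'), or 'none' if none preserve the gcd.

Answer: A

Derivation:
Old gcd = 5; gcd of others (without N[1]) = 5
New gcd for candidate v: gcd(5, v). Preserves old gcd iff gcd(5, v) = 5.
  Option A: v=35, gcd(5,35)=5 -> preserves
  Option B: v=18, gcd(5,18)=1 -> changes
  Option C: v=27, gcd(5,27)=1 -> changes
  Option D: v=4, gcd(5,4)=1 -> changes
  Option E: v=34, gcd(5,34)=1 -> changes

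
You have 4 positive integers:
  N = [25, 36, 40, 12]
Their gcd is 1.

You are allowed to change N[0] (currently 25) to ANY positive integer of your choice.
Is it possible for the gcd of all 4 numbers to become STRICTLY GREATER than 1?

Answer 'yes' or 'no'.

Answer: yes

Derivation:
Current gcd = 1
gcd of all OTHER numbers (without N[0]=25): gcd([36, 40, 12]) = 4
The new gcd after any change is gcd(4, new_value).
This can be at most 4.
Since 4 > old gcd 1, the gcd CAN increase (e.g., set N[0] = 4).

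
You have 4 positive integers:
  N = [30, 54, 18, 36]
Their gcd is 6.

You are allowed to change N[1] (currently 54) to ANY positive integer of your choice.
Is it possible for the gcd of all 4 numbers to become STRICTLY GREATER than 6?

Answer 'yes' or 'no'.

Answer: no

Derivation:
Current gcd = 6
gcd of all OTHER numbers (without N[1]=54): gcd([30, 18, 36]) = 6
The new gcd after any change is gcd(6, new_value).
This can be at most 6.
Since 6 = old gcd 6, the gcd can only stay the same or decrease.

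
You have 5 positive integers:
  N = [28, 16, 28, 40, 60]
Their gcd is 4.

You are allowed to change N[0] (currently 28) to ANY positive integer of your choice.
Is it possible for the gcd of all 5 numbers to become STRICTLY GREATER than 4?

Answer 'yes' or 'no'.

Current gcd = 4
gcd of all OTHER numbers (without N[0]=28): gcd([16, 28, 40, 60]) = 4
The new gcd after any change is gcd(4, new_value).
This can be at most 4.
Since 4 = old gcd 4, the gcd can only stay the same or decrease.

Answer: no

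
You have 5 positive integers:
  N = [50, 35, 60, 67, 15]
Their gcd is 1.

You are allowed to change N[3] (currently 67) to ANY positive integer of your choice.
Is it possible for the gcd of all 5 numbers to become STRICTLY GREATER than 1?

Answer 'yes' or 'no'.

Answer: yes

Derivation:
Current gcd = 1
gcd of all OTHER numbers (without N[3]=67): gcd([50, 35, 60, 15]) = 5
The new gcd after any change is gcd(5, new_value).
This can be at most 5.
Since 5 > old gcd 1, the gcd CAN increase (e.g., set N[3] = 5).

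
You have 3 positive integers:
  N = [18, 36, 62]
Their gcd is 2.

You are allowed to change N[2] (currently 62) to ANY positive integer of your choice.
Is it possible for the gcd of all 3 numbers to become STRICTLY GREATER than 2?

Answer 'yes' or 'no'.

Current gcd = 2
gcd of all OTHER numbers (without N[2]=62): gcd([18, 36]) = 18
The new gcd after any change is gcd(18, new_value).
This can be at most 18.
Since 18 > old gcd 2, the gcd CAN increase (e.g., set N[2] = 18).

Answer: yes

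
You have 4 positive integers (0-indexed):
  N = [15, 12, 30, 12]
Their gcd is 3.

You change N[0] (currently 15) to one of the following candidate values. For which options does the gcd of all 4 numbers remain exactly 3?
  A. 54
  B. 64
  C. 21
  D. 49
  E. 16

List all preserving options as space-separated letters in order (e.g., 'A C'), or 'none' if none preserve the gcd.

Old gcd = 3; gcd of others (without N[0]) = 6
New gcd for candidate v: gcd(6, v). Preserves old gcd iff gcd(6, v) = 3.
  Option A: v=54, gcd(6,54)=6 -> changes
  Option B: v=64, gcd(6,64)=2 -> changes
  Option C: v=21, gcd(6,21)=3 -> preserves
  Option D: v=49, gcd(6,49)=1 -> changes
  Option E: v=16, gcd(6,16)=2 -> changes

Answer: C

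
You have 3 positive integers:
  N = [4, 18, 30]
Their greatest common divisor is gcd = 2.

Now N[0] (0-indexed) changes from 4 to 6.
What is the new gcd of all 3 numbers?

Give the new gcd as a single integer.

Numbers: [4, 18, 30], gcd = 2
Change: index 0, 4 -> 6
gcd of the OTHER numbers (without index 0): gcd([18, 30]) = 6
New gcd = gcd(g_others, new_val) = gcd(6, 6) = 6

Answer: 6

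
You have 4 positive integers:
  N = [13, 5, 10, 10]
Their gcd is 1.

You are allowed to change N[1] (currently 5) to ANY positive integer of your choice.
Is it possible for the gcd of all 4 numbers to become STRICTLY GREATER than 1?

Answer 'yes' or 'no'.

Answer: no

Derivation:
Current gcd = 1
gcd of all OTHER numbers (without N[1]=5): gcd([13, 10, 10]) = 1
The new gcd after any change is gcd(1, new_value).
This can be at most 1.
Since 1 = old gcd 1, the gcd can only stay the same or decrease.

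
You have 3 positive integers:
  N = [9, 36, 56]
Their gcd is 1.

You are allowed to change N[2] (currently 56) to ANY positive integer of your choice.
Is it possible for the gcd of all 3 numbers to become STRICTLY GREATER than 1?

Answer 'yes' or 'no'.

Answer: yes

Derivation:
Current gcd = 1
gcd of all OTHER numbers (without N[2]=56): gcd([9, 36]) = 9
The new gcd after any change is gcd(9, new_value).
This can be at most 9.
Since 9 > old gcd 1, the gcd CAN increase (e.g., set N[2] = 9).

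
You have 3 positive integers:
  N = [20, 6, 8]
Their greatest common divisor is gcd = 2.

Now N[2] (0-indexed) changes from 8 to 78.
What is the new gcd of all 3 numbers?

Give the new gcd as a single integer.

Numbers: [20, 6, 8], gcd = 2
Change: index 2, 8 -> 78
gcd of the OTHER numbers (without index 2): gcd([20, 6]) = 2
New gcd = gcd(g_others, new_val) = gcd(2, 78) = 2

Answer: 2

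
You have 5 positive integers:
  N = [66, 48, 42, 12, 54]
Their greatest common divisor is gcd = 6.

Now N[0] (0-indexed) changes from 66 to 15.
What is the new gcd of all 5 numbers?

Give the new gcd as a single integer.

Numbers: [66, 48, 42, 12, 54], gcd = 6
Change: index 0, 66 -> 15
gcd of the OTHER numbers (without index 0): gcd([48, 42, 12, 54]) = 6
New gcd = gcd(g_others, new_val) = gcd(6, 15) = 3

Answer: 3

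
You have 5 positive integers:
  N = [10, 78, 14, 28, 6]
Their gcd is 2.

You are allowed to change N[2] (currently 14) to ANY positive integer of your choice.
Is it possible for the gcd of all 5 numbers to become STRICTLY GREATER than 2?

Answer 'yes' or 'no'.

Answer: no

Derivation:
Current gcd = 2
gcd of all OTHER numbers (without N[2]=14): gcd([10, 78, 28, 6]) = 2
The new gcd after any change is gcd(2, new_value).
This can be at most 2.
Since 2 = old gcd 2, the gcd can only stay the same or decrease.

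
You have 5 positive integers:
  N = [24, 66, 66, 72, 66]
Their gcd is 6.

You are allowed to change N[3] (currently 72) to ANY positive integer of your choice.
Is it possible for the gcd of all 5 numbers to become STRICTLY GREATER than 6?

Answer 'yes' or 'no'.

Current gcd = 6
gcd of all OTHER numbers (without N[3]=72): gcd([24, 66, 66, 66]) = 6
The new gcd after any change is gcd(6, new_value).
This can be at most 6.
Since 6 = old gcd 6, the gcd can only stay the same or decrease.

Answer: no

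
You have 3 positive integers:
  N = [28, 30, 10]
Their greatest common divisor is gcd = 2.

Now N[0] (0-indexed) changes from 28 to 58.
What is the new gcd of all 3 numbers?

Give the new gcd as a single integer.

Answer: 2

Derivation:
Numbers: [28, 30, 10], gcd = 2
Change: index 0, 28 -> 58
gcd of the OTHER numbers (without index 0): gcd([30, 10]) = 10
New gcd = gcd(g_others, new_val) = gcd(10, 58) = 2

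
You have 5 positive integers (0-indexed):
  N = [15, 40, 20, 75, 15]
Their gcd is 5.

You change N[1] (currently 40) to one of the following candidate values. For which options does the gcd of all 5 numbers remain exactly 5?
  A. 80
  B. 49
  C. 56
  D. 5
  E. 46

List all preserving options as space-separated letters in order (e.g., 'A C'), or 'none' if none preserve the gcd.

Answer: A D

Derivation:
Old gcd = 5; gcd of others (without N[1]) = 5
New gcd for candidate v: gcd(5, v). Preserves old gcd iff gcd(5, v) = 5.
  Option A: v=80, gcd(5,80)=5 -> preserves
  Option B: v=49, gcd(5,49)=1 -> changes
  Option C: v=56, gcd(5,56)=1 -> changes
  Option D: v=5, gcd(5,5)=5 -> preserves
  Option E: v=46, gcd(5,46)=1 -> changes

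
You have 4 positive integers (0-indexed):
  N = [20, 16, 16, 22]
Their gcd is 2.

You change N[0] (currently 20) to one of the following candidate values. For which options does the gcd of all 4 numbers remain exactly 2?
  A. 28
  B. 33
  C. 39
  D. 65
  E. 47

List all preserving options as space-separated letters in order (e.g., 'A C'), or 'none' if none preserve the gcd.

Old gcd = 2; gcd of others (without N[0]) = 2
New gcd for candidate v: gcd(2, v). Preserves old gcd iff gcd(2, v) = 2.
  Option A: v=28, gcd(2,28)=2 -> preserves
  Option B: v=33, gcd(2,33)=1 -> changes
  Option C: v=39, gcd(2,39)=1 -> changes
  Option D: v=65, gcd(2,65)=1 -> changes
  Option E: v=47, gcd(2,47)=1 -> changes

Answer: A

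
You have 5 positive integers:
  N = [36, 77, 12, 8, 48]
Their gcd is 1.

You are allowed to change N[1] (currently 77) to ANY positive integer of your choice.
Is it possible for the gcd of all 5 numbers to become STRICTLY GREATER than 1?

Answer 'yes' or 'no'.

Current gcd = 1
gcd of all OTHER numbers (without N[1]=77): gcd([36, 12, 8, 48]) = 4
The new gcd after any change is gcd(4, new_value).
This can be at most 4.
Since 4 > old gcd 1, the gcd CAN increase (e.g., set N[1] = 4).

Answer: yes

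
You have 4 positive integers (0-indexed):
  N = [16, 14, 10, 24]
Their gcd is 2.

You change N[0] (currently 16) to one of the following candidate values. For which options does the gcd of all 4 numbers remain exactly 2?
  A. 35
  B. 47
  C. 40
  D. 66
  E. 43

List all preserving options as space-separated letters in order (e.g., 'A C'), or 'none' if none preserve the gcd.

Answer: C D

Derivation:
Old gcd = 2; gcd of others (without N[0]) = 2
New gcd for candidate v: gcd(2, v). Preserves old gcd iff gcd(2, v) = 2.
  Option A: v=35, gcd(2,35)=1 -> changes
  Option B: v=47, gcd(2,47)=1 -> changes
  Option C: v=40, gcd(2,40)=2 -> preserves
  Option D: v=66, gcd(2,66)=2 -> preserves
  Option E: v=43, gcd(2,43)=1 -> changes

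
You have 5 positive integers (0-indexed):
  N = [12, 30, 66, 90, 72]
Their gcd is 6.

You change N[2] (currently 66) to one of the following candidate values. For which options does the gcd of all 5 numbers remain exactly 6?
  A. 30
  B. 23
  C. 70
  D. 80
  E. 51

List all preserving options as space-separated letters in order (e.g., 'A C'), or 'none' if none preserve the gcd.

Old gcd = 6; gcd of others (without N[2]) = 6
New gcd for candidate v: gcd(6, v). Preserves old gcd iff gcd(6, v) = 6.
  Option A: v=30, gcd(6,30)=6 -> preserves
  Option B: v=23, gcd(6,23)=1 -> changes
  Option C: v=70, gcd(6,70)=2 -> changes
  Option D: v=80, gcd(6,80)=2 -> changes
  Option E: v=51, gcd(6,51)=3 -> changes

Answer: A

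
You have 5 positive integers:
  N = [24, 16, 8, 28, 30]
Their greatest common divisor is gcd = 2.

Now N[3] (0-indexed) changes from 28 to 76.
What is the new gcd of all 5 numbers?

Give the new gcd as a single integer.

Numbers: [24, 16, 8, 28, 30], gcd = 2
Change: index 3, 28 -> 76
gcd of the OTHER numbers (without index 3): gcd([24, 16, 8, 30]) = 2
New gcd = gcd(g_others, new_val) = gcd(2, 76) = 2

Answer: 2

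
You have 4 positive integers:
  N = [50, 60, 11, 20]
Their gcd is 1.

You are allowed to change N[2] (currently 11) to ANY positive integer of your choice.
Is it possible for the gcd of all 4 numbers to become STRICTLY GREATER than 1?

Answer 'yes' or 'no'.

Answer: yes

Derivation:
Current gcd = 1
gcd of all OTHER numbers (without N[2]=11): gcd([50, 60, 20]) = 10
The new gcd after any change is gcd(10, new_value).
This can be at most 10.
Since 10 > old gcd 1, the gcd CAN increase (e.g., set N[2] = 10).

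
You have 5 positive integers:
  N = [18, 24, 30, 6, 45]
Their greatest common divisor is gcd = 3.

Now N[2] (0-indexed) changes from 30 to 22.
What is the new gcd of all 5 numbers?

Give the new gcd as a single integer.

Numbers: [18, 24, 30, 6, 45], gcd = 3
Change: index 2, 30 -> 22
gcd of the OTHER numbers (without index 2): gcd([18, 24, 6, 45]) = 3
New gcd = gcd(g_others, new_val) = gcd(3, 22) = 1

Answer: 1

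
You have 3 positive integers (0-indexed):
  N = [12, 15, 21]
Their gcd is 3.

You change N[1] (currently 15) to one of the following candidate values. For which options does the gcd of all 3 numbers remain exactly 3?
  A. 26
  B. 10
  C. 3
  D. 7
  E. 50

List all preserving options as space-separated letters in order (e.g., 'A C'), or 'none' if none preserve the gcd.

Old gcd = 3; gcd of others (without N[1]) = 3
New gcd for candidate v: gcd(3, v). Preserves old gcd iff gcd(3, v) = 3.
  Option A: v=26, gcd(3,26)=1 -> changes
  Option B: v=10, gcd(3,10)=1 -> changes
  Option C: v=3, gcd(3,3)=3 -> preserves
  Option D: v=7, gcd(3,7)=1 -> changes
  Option E: v=50, gcd(3,50)=1 -> changes

Answer: C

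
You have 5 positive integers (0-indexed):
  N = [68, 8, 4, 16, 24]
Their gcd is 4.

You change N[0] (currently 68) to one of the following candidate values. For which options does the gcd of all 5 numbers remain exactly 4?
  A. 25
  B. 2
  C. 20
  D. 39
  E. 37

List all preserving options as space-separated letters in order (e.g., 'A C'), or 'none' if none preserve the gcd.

Answer: C

Derivation:
Old gcd = 4; gcd of others (without N[0]) = 4
New gcd for candidate v: gcd(4, v). Preserves old gcd iff gcd(4, v) = 4.
  Option A: v=25, gcd(4,25)=1 -> changes
  Option B: v=2, gcd(4,2)=2 -> changes
  Option C: v=20, gcd(4,20)=4 -> preserves
  Option D: v=39, gcd(4,39)=1 -> changes
  Option E: v=37, gcd(4,37)=1 -> changes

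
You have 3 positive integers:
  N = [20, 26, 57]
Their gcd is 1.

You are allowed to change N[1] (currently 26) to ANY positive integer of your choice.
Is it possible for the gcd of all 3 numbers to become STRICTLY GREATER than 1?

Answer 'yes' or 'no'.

Current gcd = 1
gcd of all OTHER numbers (without N[1]=26): gcd([20, 57]) = 1
The new gcd after any change is gcd(1, new_value).
This can be at most 1.
Since 1 = old gcd 1, the gcd can only stay the same or decrease.

Answer: no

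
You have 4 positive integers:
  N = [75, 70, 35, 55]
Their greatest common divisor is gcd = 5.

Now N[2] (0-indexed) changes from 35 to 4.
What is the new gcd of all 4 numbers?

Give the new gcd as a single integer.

Answer: 1

Derivation:
Numbers: [75, 70, 35, 55], gcd = 5
Change: index 2, 35 -> 4
gcd of the OTHER numbers (without index 2): gcd([75, 70, 55]) = 5
New gcd = gcd(g_others, new_val) = gcd(5, 4) = 1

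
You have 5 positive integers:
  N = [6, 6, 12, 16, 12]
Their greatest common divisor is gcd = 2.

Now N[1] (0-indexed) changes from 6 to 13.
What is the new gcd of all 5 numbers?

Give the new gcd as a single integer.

Answer: 1

Derivation:
Numbers: [6, 6, 12, 16, 12], gcd = 2
Change: index 1, 6 -> 13
gcd of the OTHER numbers (without index 1): gcd([6, 12, 16, 12]) = 2
New gcd = gcd(g_others, new_val) = gcd(2, 13) = 1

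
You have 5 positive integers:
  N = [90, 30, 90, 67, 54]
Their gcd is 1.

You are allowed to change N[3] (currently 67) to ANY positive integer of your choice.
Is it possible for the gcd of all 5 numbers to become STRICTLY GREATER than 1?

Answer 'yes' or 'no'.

Answer: yes

Derivation:
Current gcd = 1
gcd of all OTHER numbers (without N[3]=67): gcd([90, 30, 90, 54]) = 6
The new gcd after any change is gcd(6, new_value).
This can be at most 6.
Since 6 > old gcd 1, the gcd CAN increase (e.g., set N[3] = 6).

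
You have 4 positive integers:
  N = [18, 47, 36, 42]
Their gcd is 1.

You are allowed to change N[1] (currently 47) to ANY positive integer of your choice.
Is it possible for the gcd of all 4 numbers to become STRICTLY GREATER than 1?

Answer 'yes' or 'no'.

Answer: yes

Derivation:
Current gcd = 1
gcd of all OTHER numbers (without N[1]=47): gcd([18, 36, 42]) = 6
The new gcd after any change is gcd(6, new_value).
This can be at most 6.
Since 6 > old gcd 1, the gcd CAN increase (e.g., set N[1] = 6).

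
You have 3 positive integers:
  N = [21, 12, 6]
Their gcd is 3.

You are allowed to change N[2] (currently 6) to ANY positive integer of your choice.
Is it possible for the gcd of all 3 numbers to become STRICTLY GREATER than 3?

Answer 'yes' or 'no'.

Current gcd = 3
gcd of all OTHER numbers (without N[2]=6): gcd([21, 12]) = 3
The new gcd after any change is gcd(3, new_value).
This can be at most 3.
Since 3 = old gcd 3, the gcd can only stay the same or decrease.

Answer: no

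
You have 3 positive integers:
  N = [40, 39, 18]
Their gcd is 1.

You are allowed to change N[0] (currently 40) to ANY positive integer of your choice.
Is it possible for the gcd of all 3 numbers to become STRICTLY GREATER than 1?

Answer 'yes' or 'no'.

Current gcd = 1
gcd of all OTHER numbers (without N[0]=40): gcd([39, 18]) = 3
The new gcd after any change is gcd(3, new_value).
This can be at most 3.
Since 3 > old gcd 1, the gcd CAN increase (e.g., set N[0] = 3).

Answer: yes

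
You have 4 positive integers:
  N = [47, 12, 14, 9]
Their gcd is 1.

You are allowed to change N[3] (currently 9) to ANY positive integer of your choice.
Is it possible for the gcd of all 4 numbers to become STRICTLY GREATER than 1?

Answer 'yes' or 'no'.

Answer: no

Derivation:
Current gcd = 1
gcd of all OTHER numbers (without N[3]=9): gcd([47, 12, 14]) = 1
The new gcd after any change is gcd(1, new_value).
This can be at most 1.
Since 1 = old gcd 1, the gcd can only stay the same or decrease.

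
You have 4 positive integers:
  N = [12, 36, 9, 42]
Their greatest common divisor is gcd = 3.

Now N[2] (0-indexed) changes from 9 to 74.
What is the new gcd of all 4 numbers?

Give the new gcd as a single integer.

Numbers: [12, 36, 9, 42], gcd = 3
Change: index 2, 9 -> 74
gcd of the OTHER numbers (without index 2): gcd([12, 36, 42]) = 6
New gcd = gcd(g_others, new_val) = gcd(6, 74) = 2

Answer: 2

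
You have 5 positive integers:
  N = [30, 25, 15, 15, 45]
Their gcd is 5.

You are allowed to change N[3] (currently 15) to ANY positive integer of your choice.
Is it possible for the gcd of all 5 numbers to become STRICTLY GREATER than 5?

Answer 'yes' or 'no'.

Current gcd = 5
gcd of all OTHER numbers (without N[3]=15): gcd([30, 25, 15, 45]) = 5
The new gcd after any change is gcd(5, new_value).
This can be at most 5.
Since 5 = old gcd 5, the gcd can only stay the same or decrease.

Answer: no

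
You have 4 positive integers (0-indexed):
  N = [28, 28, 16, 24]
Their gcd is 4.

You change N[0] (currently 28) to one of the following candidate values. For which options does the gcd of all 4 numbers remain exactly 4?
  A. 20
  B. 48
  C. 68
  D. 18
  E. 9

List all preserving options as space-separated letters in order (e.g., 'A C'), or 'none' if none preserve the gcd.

Answer: A B C

Derivation:
Old gcd = 4; gcd of others (without N[0]) = 4
New gcd for candidate v: gcd(4, v). Preserves old gcd iff gcd(4, v) = 4.
  Option A: v=20, gcd(4,20)=4 -> preserves
  Option B: v=48, gcd(4,48)=4 -> preserves
  Option C: v=68, gcd(4,68)=4 -> preserves
  Option D: v=18, gcd(4,18)=2 -> changes
  Option E: v=9, gcd(4,9)=1 -> changes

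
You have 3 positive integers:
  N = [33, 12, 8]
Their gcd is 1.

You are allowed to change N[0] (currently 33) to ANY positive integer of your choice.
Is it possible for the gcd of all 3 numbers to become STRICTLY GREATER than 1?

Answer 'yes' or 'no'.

Current gcd = 1
gcd of all OTHER numbers (without N[0]=33): gcd([12, 8]) = 4
The new gcd after any change is gcd(4, new_value).
This can be at most 4.
Since 4 > old gcd 1, the gcd CAN increase (e.g., set N[0] = 4).

Answer: yes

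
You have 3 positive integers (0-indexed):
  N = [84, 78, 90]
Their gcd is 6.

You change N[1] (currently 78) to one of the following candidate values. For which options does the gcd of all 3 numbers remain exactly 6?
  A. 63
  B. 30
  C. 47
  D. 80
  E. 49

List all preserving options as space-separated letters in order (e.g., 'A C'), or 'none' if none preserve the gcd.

Answer: B

Derivation:
Old gcd = 6; gcd of others (without N[1]) = 6
New gcd for candidate v: gcd(6, v). Preserves old gcd iff gcd(6, v) = 6.
  Option A: v=63, gcd(6,63)=3 -> changes
  Option B: v=30, gcd(6,30)=6 -> preserves
  Option C: v=47, gcd(6,47)=1 -> changes
  Option D: v=80, gcd(6,80)=2 -> changes
  Option E: v=49, gcd(6,49)=1 -> changes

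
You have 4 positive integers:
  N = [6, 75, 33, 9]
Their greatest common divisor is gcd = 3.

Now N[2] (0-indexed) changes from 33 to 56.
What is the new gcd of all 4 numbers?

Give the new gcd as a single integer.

Numbers: [6, 75, 33, 9], gcd = 3
Change: index 2, 33 -> 56
gcd of the OTHER numbers (without index 2): gcd([6, 75, 9]) = 3
New gcd = gcd(g_others, new_val) = gcd(3, 56) = 1

Answer: 1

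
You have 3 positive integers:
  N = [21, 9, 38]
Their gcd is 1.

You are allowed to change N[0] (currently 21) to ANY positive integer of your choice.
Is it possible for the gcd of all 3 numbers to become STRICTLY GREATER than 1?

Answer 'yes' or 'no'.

Answer: no

Derivation:
Current gcd = 1
gcd of all OTHER numbers (without N[0]=21): gcd([9, 38]) = 1
The new gcd after any change is gcd(1, new_value).
This can be at most 1.
Since 1 = old gcd 1, the gcd can only stay the same or decrease.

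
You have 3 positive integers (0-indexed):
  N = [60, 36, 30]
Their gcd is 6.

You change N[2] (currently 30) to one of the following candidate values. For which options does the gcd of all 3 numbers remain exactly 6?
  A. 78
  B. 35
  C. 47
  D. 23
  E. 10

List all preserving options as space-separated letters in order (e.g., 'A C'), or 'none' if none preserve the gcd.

Old gcd = 6; gcd of others (without N[2]) = 12
New gcd for candidate v: gcd(12, v). Preserves old gcd iff gcd(12, v) = 6.
  Option A: v=78, gcd(12,78)=6 -> preserves
  Option B: v=35, gcd(12,35)=1 -> changes
  Option C: v=47, gcd(12,47)=1 -> changes
  Option D: v=23, gcd(12,23)=1 -> changes
  Option E: v=10, gcd(12,10)=2 -> changes

Answer: A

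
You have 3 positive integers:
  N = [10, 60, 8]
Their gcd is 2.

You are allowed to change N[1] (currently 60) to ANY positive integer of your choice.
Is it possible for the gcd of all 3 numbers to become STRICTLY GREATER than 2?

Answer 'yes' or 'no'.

Current gcd = 2
gcd of all OTHER numbers (without N[1]=60): gcd([10, 8]) = 2
The new gcd after any change is gcd(2, new_value).
This can be at most 2.
Since 2 = old gcd 2, the gcd can only stay the same or decrease.

Answer: no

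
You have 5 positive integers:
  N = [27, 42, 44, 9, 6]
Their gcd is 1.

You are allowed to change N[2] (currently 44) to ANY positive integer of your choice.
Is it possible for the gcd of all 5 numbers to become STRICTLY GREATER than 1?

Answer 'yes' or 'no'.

Current gcd = 1
gcd of all OTHER numbers (without N[2]=44): gcd([27, 42, 9, 6]) = 3
The new gcd after any change is gcd(3, new_value).
This can be at most 3.
Since 3 > old gcd 1, the gcd CAN increase (e.g., set N[2] = 3).

Answer: yes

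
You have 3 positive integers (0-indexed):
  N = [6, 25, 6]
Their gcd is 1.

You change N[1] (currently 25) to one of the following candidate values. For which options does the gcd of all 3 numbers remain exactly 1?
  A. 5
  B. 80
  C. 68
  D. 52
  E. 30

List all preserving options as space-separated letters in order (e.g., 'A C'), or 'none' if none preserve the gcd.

Old gcd = 1; gcd of others (without N[1]) = 6
New gcd for candidate v: gcd(6, v). Preserves old gcd iff gcd(6, v) = 1.
  Option A: v=5, gcd(6,5)=1 -> preserves
  Option B: v=80, gcd(6,80)=2 -> changes
  Option C: v=68, gcd(6,68)=2 -> changes
  Option D: v=52, gcd(6,52)=2 -> changes
  Option E: v=30, gcd(6,30)=6 -> changes

Answer: A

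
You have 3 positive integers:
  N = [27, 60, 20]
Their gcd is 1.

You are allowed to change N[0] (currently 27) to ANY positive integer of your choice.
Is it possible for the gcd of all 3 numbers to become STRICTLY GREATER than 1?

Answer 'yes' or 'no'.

Current gcd = 1
gcd of all OTHER numbers (without N[0]=27): gcd([60, 20]) = 20
The new gcd after any change is gcd(20, new_value).
This can be at most 20.
Since 20 > old gcd 1, the gcd CAN increase (e.g., set N[0] = 20).

Answer: yes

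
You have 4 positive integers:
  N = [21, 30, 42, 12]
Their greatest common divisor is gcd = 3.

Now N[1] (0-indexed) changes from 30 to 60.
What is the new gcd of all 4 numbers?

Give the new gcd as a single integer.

Numbers: [21, 30, 42, 12], gcd = 3
Change: index 1, 30 -> 60
gcd of the OTHER numbers (without index 1): gcd([21, 42, 12]) = 3
New gcd = gcd(g_others, new_val) = gcd(3, 60) = 3

Answer: 3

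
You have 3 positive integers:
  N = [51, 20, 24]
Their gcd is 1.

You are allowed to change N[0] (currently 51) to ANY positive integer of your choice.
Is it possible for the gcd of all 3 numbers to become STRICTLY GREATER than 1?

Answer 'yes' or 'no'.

Current gcd = 1
gcd of all OTHER numbers (without N[0]=51): gcd([20, 24]) = 4
The new gcd after any change is gcd(4, new_value).
This can be at most 4.
Since 4 > old gcd 1, the gcd CAN increase (e.g., set N[0] = 4).

Answer: yes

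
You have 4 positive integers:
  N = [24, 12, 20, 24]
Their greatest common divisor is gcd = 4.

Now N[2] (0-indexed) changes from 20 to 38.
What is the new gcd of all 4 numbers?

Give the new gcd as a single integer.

Answer: 2

Derivation:
Numbers: [24, 12, 20, 24], gcd = 4
Change: index 2, 20 -> 38
gcd of the OTHER numbers (without index 2): gcd([24, 12, 24]) = 12
New gcd = gcd(g_others, new_val) = gcd(12, 38) = 2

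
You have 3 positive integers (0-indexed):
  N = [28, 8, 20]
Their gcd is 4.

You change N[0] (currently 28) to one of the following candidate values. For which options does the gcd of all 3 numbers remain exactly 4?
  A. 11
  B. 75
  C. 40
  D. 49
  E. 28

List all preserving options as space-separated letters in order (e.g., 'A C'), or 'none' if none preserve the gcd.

Answer: C E

Derivation:
Old gcd = 4; gcd of others (without N[0]) = 4
New gcd for candidate v: gcd(4, v). Preserves old gcd iff gcd(4, v) = 4.
  Option A: v=11, gcd(4,11)=1 -> changes
  Option B: v=75, gcd(4,75)=1 -> changes
  Option C: v=40, gcd(4,40)=4 -> preserves
  Option D: v=49, gcd(4,49)=1 -> changes
  Option E: v=28, gcd(4,28)=4 -> preserves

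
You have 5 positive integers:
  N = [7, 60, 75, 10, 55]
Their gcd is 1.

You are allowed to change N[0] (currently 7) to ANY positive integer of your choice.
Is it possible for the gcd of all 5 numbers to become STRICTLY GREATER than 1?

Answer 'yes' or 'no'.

Current gcd = 1
gcd of all OTHER numbers (without N[0]=7): gcd([60, 75, 10, 55]) = 5
The new gcd after any change is gcd(5, new_value).
This can be at most 5.
Since 5 > old gcd 1, the gcd CAN increase (e.g., set N[0] = 5).

Answer: yes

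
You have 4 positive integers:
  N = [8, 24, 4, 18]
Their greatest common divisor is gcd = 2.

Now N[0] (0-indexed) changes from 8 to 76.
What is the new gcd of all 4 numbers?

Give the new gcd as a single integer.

Answer: 2

Derivation:
Numbers: [8, 24, 4, 18], gcd = 2
Change: index 0, 8 -> 76
gcd of the OTHER numbers (without index 0): gcd([24, 4, 18]) = 2
New gcd = gcd(g_others, new_val) = gcd(2, 76) = 2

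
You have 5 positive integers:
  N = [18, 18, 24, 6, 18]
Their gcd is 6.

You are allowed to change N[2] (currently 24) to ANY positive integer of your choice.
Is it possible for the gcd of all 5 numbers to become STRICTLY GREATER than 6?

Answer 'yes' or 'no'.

Current gcd = 6
gcd of all OTHER numbers (without N[2]=24): gcd([18, 18, 6, 18]) = 6
The new gcd after any change is gcd(6, new_value).
This can be at most 6.
Since 6 = old gcd 6, the gcd can only stay the same or decrease.

Answer: no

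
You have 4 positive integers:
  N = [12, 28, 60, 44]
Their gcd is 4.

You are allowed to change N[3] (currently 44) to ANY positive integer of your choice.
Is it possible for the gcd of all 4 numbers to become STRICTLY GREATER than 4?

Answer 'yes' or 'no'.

Current gcd = 4
gcd of all OTHER numbers (without N[3]=44): gcd([12, 28, 60]) = 4
The new gcd after any change is gcd(4, new_value).
This can be at most 4.
Since 4 = old gcd 4, the gcd can only stay the same or decrease.

Answer: no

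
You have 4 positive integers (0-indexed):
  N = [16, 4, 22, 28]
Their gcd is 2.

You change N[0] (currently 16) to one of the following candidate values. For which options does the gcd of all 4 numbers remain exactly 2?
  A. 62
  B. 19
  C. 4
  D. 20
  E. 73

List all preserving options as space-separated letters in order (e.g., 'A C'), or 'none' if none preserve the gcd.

Old gcd = 2; gcd of others (without N[0]) = 2
New gcd for candidate v: gcd(2, v). Preserves old gcd iff gcd(2, v) = 2.
  Option A: v=62, gcd(2,62)=2 -> preserves
  Option B: v=19, gcd(2,19)=1 -> changes
  Option C: v=4, gcd(2,4)=2 -> preserves
  Option D: v=20, gcd(2,20)=2 -> preserves
  Option E: v=73, gcd(2,73)=1 -> changes

Answer: A C D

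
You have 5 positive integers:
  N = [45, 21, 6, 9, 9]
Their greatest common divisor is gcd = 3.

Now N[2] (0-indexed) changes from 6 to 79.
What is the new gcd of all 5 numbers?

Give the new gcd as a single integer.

Answer: 1

Derivation:
Numbers: [45, 21, 6, 9, 9], gcd = 3
Change: index 2, 6 -> 79
gcd of the OTHER numbers (without index 2): gcd([45, 21, 9, 9]) = 3
New gcd = gcd(g_others, new_val) = gcd(3, 79) = 1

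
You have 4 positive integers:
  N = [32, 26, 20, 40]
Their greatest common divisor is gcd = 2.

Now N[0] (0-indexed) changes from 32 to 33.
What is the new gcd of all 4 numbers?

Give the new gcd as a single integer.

Numbers: [32, 26, 20, 40], gcd = 2
Change: index 0, 32 -> 33
gcd of the OTHER numbers (without index 0): gcd([26, 20, 40]) = 2
New gcd = gcd(g_others, new_val) = gcd(2, 33) = 1

Answer: 1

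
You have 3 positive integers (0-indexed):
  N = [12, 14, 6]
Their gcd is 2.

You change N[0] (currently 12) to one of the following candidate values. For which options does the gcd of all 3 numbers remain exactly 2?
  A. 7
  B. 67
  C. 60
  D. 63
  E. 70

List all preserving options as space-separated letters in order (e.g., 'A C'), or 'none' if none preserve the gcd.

Old gcd = 2; gcd of others (without N[0]) = 2
New gcd for candidate v: gcd(2, v). Preserves old gcd iff gcd(2, v) = 2.
  Option A: v=7, gcd(2,7)=1 -> changes
  Option B: v=67, gcd(2,67)=1 -> changes
  Option C: v=60, gcd(2,60)=2 -> preserves
  Option D: v=63, gcd(2,63)=1 -> changes
  Option E: v=70, gcd(2,70)=2 -> preserves

Answer: C E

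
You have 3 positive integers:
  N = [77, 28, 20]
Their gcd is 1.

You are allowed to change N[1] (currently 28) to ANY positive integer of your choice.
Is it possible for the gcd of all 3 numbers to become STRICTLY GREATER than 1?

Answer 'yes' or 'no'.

Current gcd = 1
gcd of all OTHER numbers (without N[1]=28): gcd([77, 20]) = 1
The new gcd after any change is gcd(1, new_value).
This can be at most 1.
Since 1 = old gcd 1, the gcd can only stay the same or decrease.

Answer: no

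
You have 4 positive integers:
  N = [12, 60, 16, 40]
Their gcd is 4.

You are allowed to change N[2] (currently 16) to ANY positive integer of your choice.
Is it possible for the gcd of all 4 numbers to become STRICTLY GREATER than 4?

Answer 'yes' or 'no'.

Answer: no

Derivation:
Current gcd = 4
gcd of all OTHER numbers (without N[2]=16): gcd([12, 60, 40]) = 4
The new gcd after any change is gcd(4, new_value).
This can be at most 4.
Since 4 = old gcd 4, the gcd can only stay the same or decrease.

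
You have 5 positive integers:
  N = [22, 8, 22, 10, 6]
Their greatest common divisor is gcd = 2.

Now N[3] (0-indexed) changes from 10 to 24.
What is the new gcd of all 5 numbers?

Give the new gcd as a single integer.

Numbers: [22, 8, 22, 10, 6], gcd = 2
Change: index 3, 10 -> 24
gcd of the OTHER numbers (without index 3): gcd([22, 8, 22, 6]) = 2
New gcd = gcd(g_others, new_val) = gcd(2, 24) = 2

Answer: 2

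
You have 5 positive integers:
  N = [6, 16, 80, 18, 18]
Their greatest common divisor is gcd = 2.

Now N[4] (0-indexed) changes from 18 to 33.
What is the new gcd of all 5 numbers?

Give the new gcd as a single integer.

Numbers: [6, 16, 80, 18, 18], gcd = 2
Change: index 4, 18 -> 33
gcd of the OTHER numbers (without index 4): gcd([6, 16, 80, 18]) = 2
New gcd = gcd(g_others, new_val) = gcd(2, 33) = 1

Answer: 1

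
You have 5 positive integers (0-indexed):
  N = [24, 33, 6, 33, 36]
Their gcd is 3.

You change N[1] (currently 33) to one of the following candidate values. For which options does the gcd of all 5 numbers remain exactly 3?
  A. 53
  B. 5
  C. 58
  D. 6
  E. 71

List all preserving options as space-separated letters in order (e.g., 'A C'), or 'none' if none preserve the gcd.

Answer: D

Derivation:
Old gcd = 3; gcd of others (without N[1]) = 3
New gcd for candidate v: gcd(3, v). Preserves old gcd iff gcd(3, v) = 3.
  Option A: v=53, gcd(3,53)=1 -> changes
  Option B: v=5, gcd(3,5)=1 -> changes
  Option C: v=58, gcd(3,58)=1 -> changes
  Option D: v=6, gcd(3,6)=3 -> preserves
  Option E: v=71, gcd(3,71)=1 -> changes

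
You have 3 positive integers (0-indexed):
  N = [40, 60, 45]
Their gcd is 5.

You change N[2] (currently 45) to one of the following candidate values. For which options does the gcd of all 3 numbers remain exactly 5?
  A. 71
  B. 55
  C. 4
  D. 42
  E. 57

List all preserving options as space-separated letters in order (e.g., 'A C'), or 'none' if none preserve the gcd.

Answer: B

Derivation:
Old gcd = 5; gcd of others (without N[2]) = 20
New gcd for candidate v: gcd(20, v). Preserves old gcd iff gcd(20, v) = 5.
  Option A: v=71, gcd(20,71)=1 -> changes
  Option B: v=55, gcd(20,55)=5 -> preserves
  Option C: v=4, gcd(20,4)=4 -> changes
  Option D: v=42, gcd(20,42)=2 -> changes
  Option E: v=57, gcd(20,57)=1 -> changes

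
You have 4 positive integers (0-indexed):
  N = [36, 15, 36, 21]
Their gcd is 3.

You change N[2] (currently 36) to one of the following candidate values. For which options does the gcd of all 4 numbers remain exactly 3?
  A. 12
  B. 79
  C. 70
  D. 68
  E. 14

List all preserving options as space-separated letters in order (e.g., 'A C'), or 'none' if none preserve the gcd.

Old gcd = 3; gcd of others (without N[2]) = 3
New gcd for candidate v: gcd(3, v). Preserves old gcd iff gcd(3, v) = 3.
  Option A: v=12, gcd(3,12)=3 -> preserves
  Option B: v=79, gcd(3,79)=1 -> changes
  Option C: v=70, gcd(3,70)=1 -> changes
  Option D: v=68, gcd(3,68)=1 -> changes
  Option E: v=14, gcd(3,14)=1 -> changes

Answer: A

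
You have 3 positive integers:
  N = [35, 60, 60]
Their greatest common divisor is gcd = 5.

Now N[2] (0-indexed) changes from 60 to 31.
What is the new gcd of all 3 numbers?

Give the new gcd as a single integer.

Numbers: [35, 60, 60], gcd = 5
Change: index 2, 60 -> 31
gcd of the OTHER numbers (without index 2): gcd([35, 60]) = 5
New gcd = gcd(g_others, new_val) = gcd(5, 31) = 1

Answer: 1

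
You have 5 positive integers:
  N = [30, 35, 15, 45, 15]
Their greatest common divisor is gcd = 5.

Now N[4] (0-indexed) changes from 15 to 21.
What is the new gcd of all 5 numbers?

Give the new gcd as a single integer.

Answer: 1

Derivation:
Numbers: [30, 35, 15, 45, 15], gcd = 5
Change: index 4, 15 -> 21
gcd of the OTHER numbers (without index 4): gcd([30, 35, 15, 45]) = 5
New gcd = gcd(g_others, new_val) = gcd(5, 21) = 1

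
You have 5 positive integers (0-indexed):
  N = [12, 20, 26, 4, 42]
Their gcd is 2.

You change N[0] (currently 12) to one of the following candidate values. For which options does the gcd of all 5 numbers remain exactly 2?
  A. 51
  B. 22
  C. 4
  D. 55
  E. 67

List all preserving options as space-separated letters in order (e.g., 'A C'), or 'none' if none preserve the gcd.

Answer: B C

Derivation:
Old gcd = 2; gcd of others (without N[0]) = 2
New gcd for candidate v: gcd(2, v). Preserves old gcd iff gcd(2, v) = 2.
  Option A: v=51, gcd(2,51)=1 -> changes
  Option B: v=22, gcd(2,22)=2 -> preserves
  Option C: v=4, gcd(2,4)=2 -> preserves
  Option D: v=55, gcd(2,55)=1 -> changes
  Option E: v=67, gcd(2,67)=1 -> changes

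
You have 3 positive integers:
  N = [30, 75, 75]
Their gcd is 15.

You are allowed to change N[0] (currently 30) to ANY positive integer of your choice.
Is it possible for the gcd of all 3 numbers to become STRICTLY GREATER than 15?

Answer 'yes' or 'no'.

Answer: yes

Derivation:
Current gcd = 15
gcd of all OTHER numbers (without N[0]=30): gcd([75, 75]) = 75
The new gcd after any change is gcd(75, new_value).
This can be at most 75.
Since 75 > old gcd 15, the gcd CAN increase (e.g., set N[0] = 75).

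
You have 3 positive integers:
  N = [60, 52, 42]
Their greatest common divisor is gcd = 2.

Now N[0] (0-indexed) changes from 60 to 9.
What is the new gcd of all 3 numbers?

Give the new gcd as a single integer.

Answer: 1

Derivation:
Numbers: [60, 52, 42], gcd = 2
Change: index 0, 60 -> 9
gcd of the OTHER numbers (without index 0): gcd([52, 42]) = 2
New gcd = gcd(g_others, new_val) = gcd(2, 9) = 1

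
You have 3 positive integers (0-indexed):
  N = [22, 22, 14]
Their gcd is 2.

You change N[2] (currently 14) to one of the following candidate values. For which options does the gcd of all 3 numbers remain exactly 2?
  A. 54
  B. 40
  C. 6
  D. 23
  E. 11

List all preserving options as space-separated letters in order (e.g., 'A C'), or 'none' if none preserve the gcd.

Old gcd = 2; gcd of others (without N[2]) = 22
New gcd for candidate v: gcd(22, v). Preserves old gcd iff gcd(22, v) = 2.
  Option A: v=54, gcd(22,54)=2 -> preserves
  Option B: v=40, gcd(22,40)=2 -> preserves
  Option C: v=6, gcd(22,6)=2 -> preserves
  Option D: v=23, gcd(22,23)=1 -> changes
  Option E: v=11, gcd(22,11)=11 -> changes

Answer: A B C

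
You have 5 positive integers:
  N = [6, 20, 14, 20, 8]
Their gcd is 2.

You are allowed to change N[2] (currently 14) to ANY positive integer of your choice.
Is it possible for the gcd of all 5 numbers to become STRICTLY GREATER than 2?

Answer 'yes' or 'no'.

Current gcd = 2
gcd of all OTHER numbers (without N[2]=14): gcd([6, 20, 20, 8]) = 2
The new gcd after any change is gcd(2, new_value).
This can be at most 2.
Since 2 = old gcd 2, the gcd can only stay the same or decrease.

Answer: no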